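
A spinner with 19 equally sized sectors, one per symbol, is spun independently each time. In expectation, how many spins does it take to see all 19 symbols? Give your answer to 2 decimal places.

67.41

After k distinct symbols have appeared, the next spin gives a new one with probability (19-k)/19, so the expected wait for the (k+1)-th is 19/(19-k).
E[T] = 19/19 + 19/18 + 19/17 + ... + 19/2 + 19/1 = 19·H_{19}.
H_{19} = 3.548, so E[T] = 67.407.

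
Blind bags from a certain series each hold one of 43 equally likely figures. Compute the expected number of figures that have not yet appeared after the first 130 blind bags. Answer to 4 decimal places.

2.0183

For each figure, P(unseen after 130) = (42/43)^130 = 0.04694.
By linearity of expectation, E[unseen] = 43·(42/43)^130 = 2.01826.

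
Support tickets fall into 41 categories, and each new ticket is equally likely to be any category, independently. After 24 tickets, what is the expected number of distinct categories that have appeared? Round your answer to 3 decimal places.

18.332

For each category, P(seen in 24 tickets) = 1 - (40/41)^24 = 0.4471.
By linearity of expectation, E[distinct seen] = 41·(1 - (40/41)^24) = 18.3321.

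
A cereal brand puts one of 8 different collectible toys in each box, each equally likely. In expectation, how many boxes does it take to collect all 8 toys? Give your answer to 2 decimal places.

21.74

The wait to go from k to k+1 distinct toys is geometric with mean 8/(8-k).
E[T] = 8/8 + 8/7 + 8/6 + ... + 8/2 + 8/1 = 8·H_{8}.
H_{8} = 2.718, so E[T] = 21.743.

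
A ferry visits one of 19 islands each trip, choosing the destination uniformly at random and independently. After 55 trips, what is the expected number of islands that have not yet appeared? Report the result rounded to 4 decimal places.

0.9712

For each island, P(unseen after 55) = (18/19)^55 = 0.05111.
By linearity of expectation, E[unseen] = 19·(18/19)^55 = 0.97117.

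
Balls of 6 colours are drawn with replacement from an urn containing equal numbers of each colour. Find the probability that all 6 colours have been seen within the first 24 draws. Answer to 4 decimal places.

0.9254

Let A_i be the event that colour i is missing after 24 draws. By inclusion–exclusion on the A_i,
P(all seen) = Σ_{j=0}^{6} (-1)^j C(6,j)((6-j)/6)^24
= 1.00000 - 0.07547 + 0.00089 - 0.00000 + 0.00000 - 0.00000 + 0.00000
= 0.92542.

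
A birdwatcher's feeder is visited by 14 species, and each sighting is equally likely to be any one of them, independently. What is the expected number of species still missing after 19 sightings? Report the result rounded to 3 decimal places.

3.425

For each species, P(unseen after 19) = (13/14)^19 = 0.2446.
By linearity of expectation, E[unseen] = 14·(13/14)^19 = 3.4247.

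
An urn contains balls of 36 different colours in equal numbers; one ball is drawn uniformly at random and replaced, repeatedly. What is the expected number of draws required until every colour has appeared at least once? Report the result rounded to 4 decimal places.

150.2841

The wait to go from k to k+1 distinct colours is geometric with mean 36/(36-k).
E[T] = 36/36 + 36/35 + 36/34 + ... + 36/2 + 36/1 = 36·H_{36}.
H_{36} = 4.17456, so E[T] = 150.28413.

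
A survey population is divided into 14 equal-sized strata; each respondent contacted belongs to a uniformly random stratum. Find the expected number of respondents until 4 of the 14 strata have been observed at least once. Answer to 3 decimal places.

4.516

Going from k to k+1 distinct takes a geometric number of respondents with mean 14/(14-k).
Sum over k = 0,...,3: E = 14/14 + 14/13 + 14/12 + 14/11 = 4.5163.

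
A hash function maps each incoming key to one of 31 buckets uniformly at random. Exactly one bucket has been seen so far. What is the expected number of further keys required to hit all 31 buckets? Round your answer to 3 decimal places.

123.845

With k distinct buckets already seen, the next new one takes an expected 31/(31-k) keys.
Sum over k = 1,...,30: E = 31/30 + 31/29 + 31/28 + ... + 31/2 + 31/1 = 123.8446.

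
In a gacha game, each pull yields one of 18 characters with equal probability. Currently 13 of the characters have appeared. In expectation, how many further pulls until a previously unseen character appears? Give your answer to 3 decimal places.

Each pull yields a new character with probability (18-13)/18 = 5/18, so the wait is geometric with mean 18/5.
E = 18/5 = 3.6000.

3.600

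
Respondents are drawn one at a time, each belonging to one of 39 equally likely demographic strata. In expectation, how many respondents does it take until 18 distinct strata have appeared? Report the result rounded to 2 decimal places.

Going from k to k+1 distinct takes a geometric number of respondents with mean 39/(39-k).
Sum over k = 0,...,17: E = 39/39 + 39/38 + 39/37 + ... + 39/23 + 39/22 = 23.719.

23.72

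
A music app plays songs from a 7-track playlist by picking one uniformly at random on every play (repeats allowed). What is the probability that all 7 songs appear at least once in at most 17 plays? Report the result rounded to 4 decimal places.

0.5570

Let A_i be the event that song i is missing after 17 plays. By inclusion–exclusion on the A_i,
P(all seen) = Σ_{j=0}^{7} (-1)^j C(7,j)((7-j)/7)^17
= 1.00000 - 0.50933 + 0.06887 - 0.00258 + 0.00002 - 0.00000 + 0.00000 - 0.00000
= 0.55697.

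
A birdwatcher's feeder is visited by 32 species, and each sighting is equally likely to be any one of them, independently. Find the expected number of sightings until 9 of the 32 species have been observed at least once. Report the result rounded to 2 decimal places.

Going from k to k+1 distinct takes a geometric number of sightings with mean 32/(32-k).
Sum over k = 0,...,8: E = 32/32 + 32/31 + 32/30 + ... + 32/25 + 32/24 = 10.375.

10.37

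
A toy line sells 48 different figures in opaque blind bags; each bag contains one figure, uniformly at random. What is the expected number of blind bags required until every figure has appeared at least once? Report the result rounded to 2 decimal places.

214.02

After k distinct figures have appeared, the next blind bag gives a new one with probability (48-k)/48, so the expected wait for the (k+1)-th is 48/(48-k).
E[T] = 48/48 + 48/47 + 48/46 + ... + 48/2 + 48/1 = 48·H_{48}.
H_{48} = 4.459, so E[T] = 214.022.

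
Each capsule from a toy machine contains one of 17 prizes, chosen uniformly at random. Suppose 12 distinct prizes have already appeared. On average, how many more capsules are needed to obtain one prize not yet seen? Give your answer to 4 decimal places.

3.4000

Each capsule yields a new prize with probability (17-12)/17 = 5/17, so the wait is geometric with mean 17/5.
E = 17/5 = 3.40000.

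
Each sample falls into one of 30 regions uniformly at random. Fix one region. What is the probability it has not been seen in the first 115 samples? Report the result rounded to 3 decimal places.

Each sample misses the fixed region with probability (30-1)/30 = 29/30, independently.
P(still missing after 115) = (29/30)^115 = 0.0203.

0.020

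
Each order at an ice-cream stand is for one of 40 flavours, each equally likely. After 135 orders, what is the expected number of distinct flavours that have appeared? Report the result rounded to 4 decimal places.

38.6888

For each flavour, P(seen in 135 orders) = 1 - (39/40)^135 = 0.96722.
By linearity of expectation, E[distinct seen] = 40·(1 - (39/40)^135) = 38.68876.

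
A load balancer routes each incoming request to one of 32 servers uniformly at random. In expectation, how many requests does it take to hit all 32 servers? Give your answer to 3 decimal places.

The wait to go from k to k+1 distinct servers is geometric with mean 32/(32-k).
E[T] = 32/32 + 32/31 + 32/30 + ... + 32/2 + 32/1 = 32·H_{32}.
H_{32} = 4.0585, so E[T] = 129.8718.

129.872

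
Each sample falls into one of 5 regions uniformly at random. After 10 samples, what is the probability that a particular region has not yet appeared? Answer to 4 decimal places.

0.1074

Each sample misses the fixed region with probability (5-1)/5 = 4/5, independently.
P(still missing after 10) = (4/5)^10 = 0.10737.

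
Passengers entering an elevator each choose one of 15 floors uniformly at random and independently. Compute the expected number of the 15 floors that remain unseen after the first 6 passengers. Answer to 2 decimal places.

9.92

For each floor, P(unseen after 6) = (14/15)^6 = 0.661.
By linearity of expectation, E[unseen] = 15·(14/15)^6 = 9.915.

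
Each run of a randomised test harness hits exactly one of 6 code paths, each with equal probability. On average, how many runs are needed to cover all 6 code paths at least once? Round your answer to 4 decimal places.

14.7000

The wait to go from k to k+1 distinct code paths is geometric with mean 6/(6-k).
E[T] = 6/6 + 6/5 + 6/4 + 6/3 + 6/2 + 6/1 = 6·H_{6}.
H_{6} = 2.45000, so E[T] = 14.70000.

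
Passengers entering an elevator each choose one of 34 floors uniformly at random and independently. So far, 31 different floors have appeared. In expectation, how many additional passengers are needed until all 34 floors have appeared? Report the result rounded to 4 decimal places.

62.3333

The wait to go from k to k+1 distinct floors is geometric with mean 34/(34-k).
Sum over k = 31,...,33: E = 34/3 + 34/2 + 34/1 = 62.33333.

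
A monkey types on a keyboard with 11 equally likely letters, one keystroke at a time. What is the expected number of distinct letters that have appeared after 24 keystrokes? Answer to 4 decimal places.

9.8832

For each letter, P(seen in 24 keystrokes) = 1 - (10/11)^24 = 0.89847.
By linearity of expectation, E[distinct seen] = 11·(1 - (10/11)^24) = 9.88322.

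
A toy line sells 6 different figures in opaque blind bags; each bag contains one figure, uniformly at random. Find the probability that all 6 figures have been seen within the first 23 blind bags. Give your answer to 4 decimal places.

0.9108

Let A_i be the event that figure i is missing after 23 blind bags. By inclusion–exclusion on the A_i,
P(all seen) = Σ_{j=0}^{6} (-1)^j C(6,j)((6-j)/6)^23
= 1.00000 - 0.09057 + 0.00134 - 0.00000 + 0.00000 - 0.00000 + 0.00000
= 0.91076.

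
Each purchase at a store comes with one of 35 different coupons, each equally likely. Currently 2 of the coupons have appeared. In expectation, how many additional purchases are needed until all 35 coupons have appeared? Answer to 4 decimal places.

With k distinct coupons already seen, the next new one takes an expected 35/(35-k) purchases.
Sum over k = 2,...,34: E = 35/33 + 35/32 + 35/31 + ... + 35/2 + 35/1 = 143.10794.

143.1079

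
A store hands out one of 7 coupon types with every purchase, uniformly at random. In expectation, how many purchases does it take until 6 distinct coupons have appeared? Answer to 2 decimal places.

With k distinct coupons already seen, the next new one arrives after an expected 7/(7-k) purchases.
Sum over k = 0,...,5: E = 7/7 + 7/6 + 7/5 + 7/4 + 7/3 + 7/2 = 11.150.

11.15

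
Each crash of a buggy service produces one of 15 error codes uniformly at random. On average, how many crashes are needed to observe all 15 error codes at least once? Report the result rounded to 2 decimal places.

The wait to go from k to k+1 distinct error codes is geometric with mean 15/(15-k).
E[T] = 15/15 + 15/14 + 15/13 + ... + 15/2 + 15/1 = 15·H_{15}.
H_{15} = 3.318, so E[T] = 49.773.

49.77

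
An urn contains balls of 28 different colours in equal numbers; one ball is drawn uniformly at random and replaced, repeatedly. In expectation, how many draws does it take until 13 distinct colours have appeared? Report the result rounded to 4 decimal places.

17.0504

Going from k to k+1 distinct takes a geometric number of draws with mean 28/(28-k).
Sum over k = 0,...,12: E = 28/28 + 28/27 + 28/26 + ... + 28/17 + 28/16 = 17.05038.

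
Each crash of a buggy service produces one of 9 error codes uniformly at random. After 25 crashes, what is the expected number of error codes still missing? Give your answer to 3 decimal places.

0.474

For each error code, P(unseen after 25) = (8/9)^25 = 0.0526.
By linearity of expectation, E[unseen] = 9·(8/9)^25 = 0.4736.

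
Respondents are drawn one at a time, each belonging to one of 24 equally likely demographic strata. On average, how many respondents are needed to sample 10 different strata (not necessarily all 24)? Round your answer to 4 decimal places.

Going from k to k+1 distinct takes a geometric number of respondents with mean 24/(24-k).
Sum over k = 0,...,9: E = 24/24 + 24/23 + 24/22 + ... + 24/16 + 24/15 = 12.58550.

12.5855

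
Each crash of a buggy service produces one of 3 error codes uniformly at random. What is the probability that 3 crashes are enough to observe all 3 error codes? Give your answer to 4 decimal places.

0.2222

By inclusion–exclusion over which error codes are missing,
P(all seen) = Σ_{j=0}^{3} (-1)^j C(3,j)((3-j)/3)^3
= 1.00000 - 0.88889 + 0.11111 - 0.00000
= 0.22222.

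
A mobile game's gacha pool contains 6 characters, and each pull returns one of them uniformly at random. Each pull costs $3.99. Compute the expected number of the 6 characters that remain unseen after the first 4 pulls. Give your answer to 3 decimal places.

For each character, P(unseen after 4) = (5/6)^4 = 0.4823.
By linearity of expectation, E[unseen] = 6·(5/6)^4 = 2.8935.

2.894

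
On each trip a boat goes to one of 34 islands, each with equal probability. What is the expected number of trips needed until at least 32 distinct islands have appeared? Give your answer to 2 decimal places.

Going from k to k+1 distinct takes a geometric number of trips with mean 34/(34-k).
Sum over k = 0,...,31: E = 34/34 + 34/33 + 34/32 + ... + 34/4 + 34/3 = 89.019.

89.02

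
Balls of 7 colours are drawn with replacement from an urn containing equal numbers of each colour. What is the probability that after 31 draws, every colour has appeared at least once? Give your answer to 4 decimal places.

0.9418

By inclusion–exclusion over which colours are missing,
P(all seen) = Σ_{j=0}^{7} (-1)^j C(7,j)((7-j)/7)^31
= 1.00000 - 0.05885 + 0.00062 - 0.00000 + 0.00000 - 0.00000 + 0.00000 - 0.00000
= 0.94177.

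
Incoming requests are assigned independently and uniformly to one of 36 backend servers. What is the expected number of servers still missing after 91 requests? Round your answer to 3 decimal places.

For each server, P(unseen after 91) = (35/36)^91 = 0.0770.
By linearity of expectation, E[unseen] = 36·(35/36)^91 = 2.7731.

2.773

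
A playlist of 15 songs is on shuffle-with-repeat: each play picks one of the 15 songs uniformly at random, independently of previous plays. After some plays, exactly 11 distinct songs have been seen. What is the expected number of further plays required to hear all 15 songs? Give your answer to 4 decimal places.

With k distinct songs already seen, the next new one takes an expected 15/(15-k) plays.
Sum over k = 11,...,14: E = 15/4 + 15/3 + 15/2 + 15/1 = 31.25000.

31.2500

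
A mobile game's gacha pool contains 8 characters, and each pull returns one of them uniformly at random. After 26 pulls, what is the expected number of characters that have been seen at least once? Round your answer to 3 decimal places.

For each character, P(seen in 26 pulls) = 1 - (7/8)^26 = 0.9689.
By linearity of expectation, E[distinct seen] = 8·(1 - (7/8)^26) = 7.7515.

7.752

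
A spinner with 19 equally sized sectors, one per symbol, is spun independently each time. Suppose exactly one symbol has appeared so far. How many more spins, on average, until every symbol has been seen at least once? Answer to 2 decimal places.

From k distinct to k+1 distinct takes on average 19/(19-k) spins.
Sum over k = 1,...,18: E = 19/18 + 19/17 + 19/16 + ... + 19/2 + 19/1 = 66.407.

66.41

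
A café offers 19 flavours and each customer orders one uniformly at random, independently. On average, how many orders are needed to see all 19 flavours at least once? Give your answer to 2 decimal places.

Split into phases: going from k distinct to k+1 distinct takes on average 19/(19-k) orders.
E[T] = 19/19 + 19/18 + 19/17 + ... + 19/2 + 19/1 = 19·H_{19}.
H_{19} = 3.548, so E[T] = 67.407.

67.41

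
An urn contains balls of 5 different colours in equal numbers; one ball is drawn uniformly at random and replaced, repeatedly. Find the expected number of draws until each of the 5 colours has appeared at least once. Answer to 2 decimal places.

11.42

After k distinct colours have appeared, the next draw gives a new one with probability (5-k)/5, so the expected wait for the (k+1)-th is 5/(5-k).
E[T] = 5/5 + 5/4 + 5/3 + 5/2 + 5/1 = 5·H_{5}.
H_{5} = 2.283, so E[T] = 11.417.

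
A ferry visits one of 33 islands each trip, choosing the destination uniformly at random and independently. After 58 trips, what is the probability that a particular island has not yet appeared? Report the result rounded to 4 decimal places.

0.1678

On each trip the fixed island fails to appear with probability 32/33.
P(still missing after 58) = (32/33)^58 = 0.16784.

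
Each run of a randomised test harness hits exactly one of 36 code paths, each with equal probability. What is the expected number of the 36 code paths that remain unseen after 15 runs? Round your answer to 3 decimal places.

23.593

For each code path, P(unseen after 15) = (35/36)^15 = 0.6554.
By linearity of expectation, E[unseen] = 36·(35/36)^15 = 23.5931.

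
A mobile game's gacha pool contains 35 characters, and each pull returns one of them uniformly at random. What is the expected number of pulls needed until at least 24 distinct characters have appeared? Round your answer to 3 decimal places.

39.442

With k distinct characters already seen, the next new one arrives after an expected 35/(35-k) pulls.
Sum over k = 0,...,23: E = 35/35 + 35/34 + 35/33 + ... + 35/13 + 35/12 = 39.4416.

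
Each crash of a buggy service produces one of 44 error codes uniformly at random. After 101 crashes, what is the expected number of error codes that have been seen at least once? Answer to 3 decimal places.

For each error code, P(seen in 101 crashes) = 1 - (43/44)^101 = 0.9019.
By linearity of expectation, E[distinct seen] = 44·(1 - (43/44)^101) = 39.6843.

39.684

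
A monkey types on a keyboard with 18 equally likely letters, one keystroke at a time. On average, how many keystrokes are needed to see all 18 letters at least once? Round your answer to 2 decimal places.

62.91

Split into phases: going from k distinct to k+1 distinct takes on average 18/(18-k) keystrokes.
E[T] = 18/18 + 18/17 + 18/16 + ... + 18/2 + 18/1 = 18·H_{18}.
H_{18} = 3.495, so E[T] = 62.912.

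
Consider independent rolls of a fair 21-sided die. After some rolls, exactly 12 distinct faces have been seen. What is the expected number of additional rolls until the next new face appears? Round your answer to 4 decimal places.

Each roll yields a new face with probability (21-12)/21 = 9/21, so the wait is geometric with mean 21/9.
E = 21/9 = 2.33333.

2.3333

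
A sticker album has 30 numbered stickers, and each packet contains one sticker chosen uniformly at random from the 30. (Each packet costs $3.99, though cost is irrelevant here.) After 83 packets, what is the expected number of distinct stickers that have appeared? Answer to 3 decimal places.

For each sticker, P(seen in 83 packets) = 1 - (29/30)^83 = 0.9400.
By linearity of expectation, E[distinct seen] = 30·(1 - (29/30)^83) = 28.2008.

28.201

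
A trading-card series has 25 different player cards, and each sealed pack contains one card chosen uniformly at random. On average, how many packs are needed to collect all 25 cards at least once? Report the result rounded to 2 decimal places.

After k distinct cards have appeared, the next pack gives a new one with probability (25-k)/25, so the expected wait for the (k+1)-th is 25/(25-k).
E[T] = 25/25 + 25/24 + 25/23 + ... + 25/2 + 25/1 = 25·H_{25}.
H_{25} = 3.816, so E[T] = 95.399.

95.40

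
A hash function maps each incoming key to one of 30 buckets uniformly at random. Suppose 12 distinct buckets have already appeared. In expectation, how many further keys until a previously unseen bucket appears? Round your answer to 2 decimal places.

1.67

Each key yields a new bucket with probability (30-12)/30 = 18/30, so the wait is geometric with mean 30/18.
E = 30/18 = 1.667.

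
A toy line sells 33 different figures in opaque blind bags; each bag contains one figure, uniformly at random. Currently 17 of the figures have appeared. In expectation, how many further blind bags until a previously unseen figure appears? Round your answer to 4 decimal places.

2.0625

Each blind bag yields a new figure with probability (33-17)/33 = 16/33, so the wait is geometric with mean 33/16.
E = 33/16 = 2.06250.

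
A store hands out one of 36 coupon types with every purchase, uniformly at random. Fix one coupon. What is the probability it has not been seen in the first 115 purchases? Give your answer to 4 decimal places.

On each purchase the fixed coupon fails to appear with probability 35/36.
P(still missing after 115) = (35/36)^115 = 0.03918.

0.0392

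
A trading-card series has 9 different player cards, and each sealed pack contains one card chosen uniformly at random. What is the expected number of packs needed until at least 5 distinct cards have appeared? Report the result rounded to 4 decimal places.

Going from k to k+1 distinct takes a geometric number of packs with mean 9/(9-k).
Sum over k = 0,...,4: E = 9/9 + 9/8 + 9/7 + 9/6 + 9/5 = 6.71071.

6.7107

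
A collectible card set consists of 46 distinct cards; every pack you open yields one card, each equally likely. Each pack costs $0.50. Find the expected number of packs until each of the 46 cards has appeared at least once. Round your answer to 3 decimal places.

203.168

The wait to go from k to k+1 distinct cards is geometric with mean 46/(46-k).
E[T] = 46/46 + 46/45 + 46/44 + ... + 46/2 + 46/1 = 46·H_{46}.
H_{46} = 4.4167, so E[T] = 203.1676.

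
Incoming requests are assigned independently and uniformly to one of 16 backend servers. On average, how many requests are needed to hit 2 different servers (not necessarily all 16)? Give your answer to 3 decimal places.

Going from k to k+1 distinct takes a geometric number of requests with mean 16/(16-k).
Sum over k = 0,...,1: E = 16/16 + 16/15 = 2.0667.

2.067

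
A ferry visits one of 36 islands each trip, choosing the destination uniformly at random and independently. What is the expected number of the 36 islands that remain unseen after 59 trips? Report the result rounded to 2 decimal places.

6.83

For each island, P(unseen after 59) = (35/36)^59 = 0.190.
By linearity of expectation, E[unseen] = 36·(35/36)^59 = 6.831.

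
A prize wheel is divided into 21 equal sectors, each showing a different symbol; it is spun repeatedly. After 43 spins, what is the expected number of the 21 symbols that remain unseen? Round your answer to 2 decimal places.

For each symbol, P(unseen after 43) = (20/21)^43 = 0.123.
By linearity of expectation, E[unseen] = 21·(20/21)^43 = 2.577.

2.58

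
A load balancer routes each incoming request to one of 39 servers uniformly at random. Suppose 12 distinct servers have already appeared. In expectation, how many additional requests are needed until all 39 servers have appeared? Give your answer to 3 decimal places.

151.767

With k distinct servers already seen, the next new one takes an expected 39/(39-k) requests.
Sum over k = 12,...,38: E = 39/27 + 39/26 + 39/25 + ... + 39/2 + 39/1 = 151.7668.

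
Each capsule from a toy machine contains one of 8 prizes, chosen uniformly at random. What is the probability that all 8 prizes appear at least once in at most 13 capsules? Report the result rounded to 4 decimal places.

0.1393

By inclusion–exclusion over which prizes are missing,
P(all seen) = Σ_{j=0}^{8} (-1)^j C(8,j)((8-j)/8)^13
= 1.00000 - 1.40992 + 0.66520 - 0.12434 + 0.00854 - 0.00016 + 0.00000 - 0.00000 + 0.00000
= 0.13932.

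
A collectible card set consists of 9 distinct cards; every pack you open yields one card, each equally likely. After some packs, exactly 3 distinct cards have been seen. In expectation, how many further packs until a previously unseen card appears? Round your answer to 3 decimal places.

1.500

The number of packs until the next new card is geometric with success probability 6/9, so its mean is 9/6.
E = 9/6 = 1.5000.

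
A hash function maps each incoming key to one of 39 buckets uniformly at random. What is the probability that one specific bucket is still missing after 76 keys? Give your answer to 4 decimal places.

0.1389

Each key misses the fixed bucket with probability (39-1)/39 = 38/39, independently.
P(still missing after 76) = (38/39)^76 = 0.13888.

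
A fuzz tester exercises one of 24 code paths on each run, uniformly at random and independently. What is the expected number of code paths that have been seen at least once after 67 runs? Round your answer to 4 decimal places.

22.6138

For each code path, P(seen in 67 runs) = 1 - (23/24)^67 = 0.94224.
By linearity of expectation, E[distinct seen] = 24·(1 - (23/24)^67) = 22.61381.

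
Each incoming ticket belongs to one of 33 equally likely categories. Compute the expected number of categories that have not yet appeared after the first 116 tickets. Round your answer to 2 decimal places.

0.93

For each category, P(unseen after 116) = (32/33)^116 = 0.028.
By linearity of expectation, E[unseen] = 33·(32/33)^116 = 0.930.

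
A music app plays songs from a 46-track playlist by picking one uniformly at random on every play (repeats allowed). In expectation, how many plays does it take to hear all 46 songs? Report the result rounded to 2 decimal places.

The wait to go from k to k+1 distinct songs is geometric with mean 46/(46-k).
E[T] = 46/46 + 46/45 + 46/44 + ... + 46/2 + 46/1 = 46·H_{46}.
H_{46} = 4.417, so E[T] = 203.168.

203.17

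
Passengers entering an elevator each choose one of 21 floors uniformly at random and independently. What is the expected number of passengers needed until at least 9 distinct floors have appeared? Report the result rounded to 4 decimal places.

11.3851

With k distinct floors already seen, the next new one arrives after an expected 21/(21-k) passengers.
Sum over k = 0,...,8: E = 21/21 + 21/20 + 21/19 + ... + 21/14 + 21/13 = 11.38511.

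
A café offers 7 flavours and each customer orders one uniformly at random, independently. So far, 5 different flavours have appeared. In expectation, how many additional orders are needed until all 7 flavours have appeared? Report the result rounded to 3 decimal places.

10.500

From k distinct to k+1 distinct takes on average 7/(7-k) orders.
Sum over k = 5,...,6: E = 7/2 + 7/1 = 10.5000.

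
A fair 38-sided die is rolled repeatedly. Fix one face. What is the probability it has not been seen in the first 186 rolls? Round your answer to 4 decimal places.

0.0070

Each roll misses the fixed face with probability (38-1)/38 = 37/38, independently.
P(still missing after 186) = (37/38)^186 = 0.00701.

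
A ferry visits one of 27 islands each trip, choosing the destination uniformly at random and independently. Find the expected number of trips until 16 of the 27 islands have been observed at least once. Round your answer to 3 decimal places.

23.533

With k distinct islands already seen, the next new one arrives after an expected 27/(27-k) trips.
Sum over k = 0,...,15: E = 27/27 + 27/26 + 27/25 + ... + 27/13 + 27/12 = 23.5326.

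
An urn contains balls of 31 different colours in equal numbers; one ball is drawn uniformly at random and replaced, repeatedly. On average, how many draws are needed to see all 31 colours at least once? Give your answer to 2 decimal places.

After k distinct colours have appeared, the next draw gives a new one with probability (31-k)/31, so the expected wait for the (k+1)-th is 31/(31-k).
E[T] = 31/31 + 31/30 + 31/29 + ... + 31/2 + 31/1 = 31·H_{31}.
H_{31} = 4.027, so E[T] = 124.845.

124.84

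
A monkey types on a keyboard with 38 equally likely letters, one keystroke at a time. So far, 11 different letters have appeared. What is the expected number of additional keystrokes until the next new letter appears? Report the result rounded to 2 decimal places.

The number of keystrokes until the next new letter is geometric with success probability 27/38, so its mean is 38/27.
E = 38/27 = 1.407.

1.41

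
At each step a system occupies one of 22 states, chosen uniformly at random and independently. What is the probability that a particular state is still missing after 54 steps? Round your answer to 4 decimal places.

0.0811

Each step misses the fixed state with probability (22-1)/22 = 21/22, independently.
P(still missing after 54) = (21/22)^54 = 0.08110.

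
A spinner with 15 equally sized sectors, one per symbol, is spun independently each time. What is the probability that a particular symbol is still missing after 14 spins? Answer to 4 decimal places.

0.3806

On each spin the fixed symbol fails to appear with probability 14/15.
P(still missing after 14) = (14/15)^14 = 0.38064.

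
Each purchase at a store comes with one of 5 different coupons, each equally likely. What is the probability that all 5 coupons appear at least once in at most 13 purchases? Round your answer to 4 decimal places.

Let A_i be the event that coupon i is missing after 13 purchases. By inclusion–exclusion on the A_i,
P(all seen) = Σ_{j=0}^{5} (-1)^j C(5,j)((5-j)/5)^13
= 1.00000 - 0.27488 + 0.01306 - 0.00007 + 0.00000 - 0.00000
= 0.73812.

0.7381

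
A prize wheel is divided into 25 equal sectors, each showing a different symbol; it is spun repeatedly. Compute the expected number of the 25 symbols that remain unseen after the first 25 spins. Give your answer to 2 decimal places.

9.01

For each symbol, P(unseen after 25) = (24/25)^25 = 0.360.
By linearity of expectation, E[unseen] = 25·(24/25)^25 = 9.010.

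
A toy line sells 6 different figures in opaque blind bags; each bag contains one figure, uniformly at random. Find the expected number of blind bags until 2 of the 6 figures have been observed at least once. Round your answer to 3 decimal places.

2.200

With k distinct figures already seen, the next new one arrives after an expected 6/(6-k) blind bags.
Sum over k = 0,...,1: E = 6/6 + 6/5 = 2.2000.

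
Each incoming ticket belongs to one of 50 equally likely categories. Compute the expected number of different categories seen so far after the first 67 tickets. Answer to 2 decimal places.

37.08

For each category, P(seen in 67 tickets) = 1 - (49/50)^67 = 0.742.
By linearity of expectation, E[distinct seen] = 50·(1 - (49/50)^67) = 37.084.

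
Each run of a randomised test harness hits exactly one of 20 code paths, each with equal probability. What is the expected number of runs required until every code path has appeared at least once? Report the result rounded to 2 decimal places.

The wait to go from k to k+1 distinct code paths is geometric with mean 20/(20-k).
E[T] = 20/20 + 20/19 + 20/18 + ... + 20/2 + 20/1 = 20·H_{20}.
H_{20} = 3.598, so E[T] = 71.955.

71.95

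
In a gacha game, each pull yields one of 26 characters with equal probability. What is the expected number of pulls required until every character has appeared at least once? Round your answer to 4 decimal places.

The wait to go from k to k+1 distinct characters is geometric with mean 26/(26-k).
E[T] = 26/26 + 26/25 + 26/24 + ... + 26/2 + 26/1 = 26·H_{26}.
H_{26} = 3.85442, so E[T] = 100.21491.

100.2149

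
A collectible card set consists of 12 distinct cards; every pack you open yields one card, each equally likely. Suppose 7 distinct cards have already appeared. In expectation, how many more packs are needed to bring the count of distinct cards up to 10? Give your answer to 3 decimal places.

9.400

With k distinct cards already seen, the next new one takes an expected 12/(12-k) packs.
Sum over k = 7,...,9: E = 12/5 + 12/4 + 12/3 = 9.4000.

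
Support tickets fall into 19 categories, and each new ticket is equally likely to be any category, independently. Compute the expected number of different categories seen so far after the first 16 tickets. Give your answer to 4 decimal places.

For each category, P(seen in 16 tickets) = 1 - (18/19)^16 = 0.57898.
By linearity of expectation, E[distinct seen] = 19·(1 - (18/19)^16) = 11.00062.

11.0006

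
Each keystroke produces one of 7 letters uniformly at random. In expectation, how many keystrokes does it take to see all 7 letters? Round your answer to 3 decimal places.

After k distinct letters have appeared, the next keystroke gives a new one with probability (7-k)/7, so the expected wait for the (k+1)-th is 7/(7-k).
E[T] = 7/7 + 7/6 + 7/5 + ... + 7/2 + 7/1 = 7·H_{7}.
H_{7} = 2.5929, so E[T] = 18.1500.

18.150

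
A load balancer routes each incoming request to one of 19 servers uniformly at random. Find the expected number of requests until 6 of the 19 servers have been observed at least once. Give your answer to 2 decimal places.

Going from k to k+1 distinct takes a geometric number of requests with mean 19/(19-k).
Sum over k = 0,...,5: E = 19/19 + 19/18 + 19/17 + 19/16 + 19/15 + 19/14 = 6.985.

6.98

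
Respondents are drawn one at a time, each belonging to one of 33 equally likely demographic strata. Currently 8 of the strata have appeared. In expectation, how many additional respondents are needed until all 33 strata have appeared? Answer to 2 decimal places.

125.93

From k distinct to k+1 distinct takes on average 33/(33-k) respondents.
Sum over k = 8,...,32: E = 33/25 + 33/24 + 33/23 + ... + 33/2 + 33/1 = 125.927.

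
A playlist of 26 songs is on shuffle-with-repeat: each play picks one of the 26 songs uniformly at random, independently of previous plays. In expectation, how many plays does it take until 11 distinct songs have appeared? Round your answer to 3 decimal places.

Going from k to k+1 distinct takes a geometric number of plays with mean 26/(26-k).
Sum over k = 0,...,10: E = 26/26 + 26/25 + 26/24 + ... + 26/17 + 26/16 = 13.9410.

13.941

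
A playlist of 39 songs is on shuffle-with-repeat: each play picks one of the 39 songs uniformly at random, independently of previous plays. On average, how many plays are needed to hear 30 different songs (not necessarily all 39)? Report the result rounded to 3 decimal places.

55.558

Going from k to k+1 distinct takes a geometric number of plays with mean 39/(39-k).
Sum over k = 0,...,29: E = 39/39 + 39/38 + 39/37 + ... + 39/11 + 39/10 = 55.5584.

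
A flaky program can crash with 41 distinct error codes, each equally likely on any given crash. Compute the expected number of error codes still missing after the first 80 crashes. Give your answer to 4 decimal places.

For each error code, P(unseen after 80) = (40/41)^80 = 0.13870.
By linearity of expectation, E[unseen] = 41·(40/41)^80 = 5.68689.

5.6869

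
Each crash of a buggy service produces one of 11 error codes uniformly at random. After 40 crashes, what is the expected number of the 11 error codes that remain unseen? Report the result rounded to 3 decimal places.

0.243

For each error code, P(unseen after 40) = (10/11)^40 = 0.0221.
By linearity of expectation, E[unseen] = 11·(10/11)^40 = 0.2430.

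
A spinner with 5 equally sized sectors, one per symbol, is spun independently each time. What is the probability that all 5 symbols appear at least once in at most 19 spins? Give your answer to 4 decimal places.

0.9286

By inclusion–exclusion over which symbols are missing,
P(all seen) = Σ_{j=0}^{5} (-1)^j C(5,j)((5-j)/5)^19
= 1.00000 - 0.07206 + 0.00061 - 0.00000 + 0.00000 - 0.00000
= 0.92855.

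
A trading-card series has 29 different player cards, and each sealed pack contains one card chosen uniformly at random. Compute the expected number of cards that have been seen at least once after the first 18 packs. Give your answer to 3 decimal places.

For each card, P(seen in 18 packs) = 1 - (28/29)^18 = 0.4683.
By linearity of expectation, E[distinct seen] = 29·(1 - (28/29)^18) = 13.5802.

13.580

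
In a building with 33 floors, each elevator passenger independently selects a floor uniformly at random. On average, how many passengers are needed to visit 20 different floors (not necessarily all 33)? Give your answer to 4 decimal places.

29.9859

With k distinct floors already seen, the next new one arrives after an expected 33/(33-k) passengers.
Sum over k = 0,...,19: E = 33/33 + 33/32 + 33/31 + ... + 33/15 + 33/14 = 29.98593.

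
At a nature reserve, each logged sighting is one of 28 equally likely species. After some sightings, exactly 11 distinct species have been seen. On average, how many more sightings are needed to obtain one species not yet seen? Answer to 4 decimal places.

The number of sightings until the next new species is geometric with success probability 17/28, so its mean is 28/17.
E = 28/17 = 1.64706.

1.6471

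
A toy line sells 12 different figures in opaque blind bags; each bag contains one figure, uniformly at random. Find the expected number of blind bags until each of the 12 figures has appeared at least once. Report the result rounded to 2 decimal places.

37.24

The wait to go from k to k+1 distinct figures is geometric with mean 12/(12-k).
E[T] = 12/12 + 12/11 + 12/10 + ... + 12/2 + 12/1 = 12·H_{12}.
H_{12} = 3.103, so E[T] = 37.239.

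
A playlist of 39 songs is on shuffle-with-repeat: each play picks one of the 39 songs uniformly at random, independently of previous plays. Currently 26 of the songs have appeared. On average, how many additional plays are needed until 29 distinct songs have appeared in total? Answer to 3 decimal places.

The wait to go from k to k+1 distinct songs is geometric with mean 39/(39-k).
Sum over k = 26,...,28: E = 39/13 + 39/12 + 39/11 = 9.7955.

9.795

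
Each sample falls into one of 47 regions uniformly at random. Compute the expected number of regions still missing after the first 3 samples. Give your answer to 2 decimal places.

For each region, P(unseen after 3) = (46/47)^3 = 0.938.
By linearity of expectation, E[unseen] = 47·(46/47)^3 = 44.063.

44.06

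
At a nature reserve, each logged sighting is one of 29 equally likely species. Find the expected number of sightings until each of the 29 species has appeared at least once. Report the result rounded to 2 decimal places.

114.89

The wait to go from k to k+1 distinct species is geometric with mean 29/(29-k).
E[T] = 29/29 + 29/28 + 29/27 + ... + 29/2 + 29/1 = 29·H_{29}.
H_{29} = 3.962, so E[T] = 114.888.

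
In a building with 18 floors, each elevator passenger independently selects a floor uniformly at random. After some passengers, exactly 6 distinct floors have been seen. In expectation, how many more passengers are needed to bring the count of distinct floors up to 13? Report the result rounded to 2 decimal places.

With k distinct floors already seen, the next new one takes an expected 18/(18-k) passengers.
Sum over k = 6,...,12: E = 18/12 + 18/11 + 18/10 + ... + 18/7 + 18/6 = 14.758.

14.76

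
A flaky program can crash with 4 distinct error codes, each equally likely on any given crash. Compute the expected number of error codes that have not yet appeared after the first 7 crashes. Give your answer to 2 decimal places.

For each error code, P(unseen after 7) = (3/4)^7 = 0.133.
By linearity of expectation, E[unseen] = 4·(3/4)^7 = 0.534.

0.53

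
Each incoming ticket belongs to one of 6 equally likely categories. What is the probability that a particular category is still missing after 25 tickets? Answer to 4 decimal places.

Each ticket misses the fixed category with probability (6-1)/6 = 5/6, independently.
P(still missing after 25) = (5/6)^25 = 0.01048.

0.0105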